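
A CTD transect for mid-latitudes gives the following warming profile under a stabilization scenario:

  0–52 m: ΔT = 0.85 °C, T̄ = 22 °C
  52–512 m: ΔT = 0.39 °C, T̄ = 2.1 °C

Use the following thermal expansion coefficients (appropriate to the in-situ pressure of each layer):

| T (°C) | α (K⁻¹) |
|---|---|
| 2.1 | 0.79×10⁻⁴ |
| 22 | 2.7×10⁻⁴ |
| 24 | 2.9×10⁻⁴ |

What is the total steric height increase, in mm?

about 26.1 mm

Layer 1 at 22 °C → α = 2.7×10⁻⁴ K⁻¹
Layer 2 at 2.1 °C → α = 0.79×10⁻⁴ K⁻¹
0–52 m: 52 × 2.7×10⁻⁴ × 0.85 = 0.011934 m
Layer 2: 460 × 0.39 × 0.79×10⁻⁴ = 0.0141726 m
Δh = 0.011934 + 0.0141726 = 0.0261066 m ≈ 26.1 mm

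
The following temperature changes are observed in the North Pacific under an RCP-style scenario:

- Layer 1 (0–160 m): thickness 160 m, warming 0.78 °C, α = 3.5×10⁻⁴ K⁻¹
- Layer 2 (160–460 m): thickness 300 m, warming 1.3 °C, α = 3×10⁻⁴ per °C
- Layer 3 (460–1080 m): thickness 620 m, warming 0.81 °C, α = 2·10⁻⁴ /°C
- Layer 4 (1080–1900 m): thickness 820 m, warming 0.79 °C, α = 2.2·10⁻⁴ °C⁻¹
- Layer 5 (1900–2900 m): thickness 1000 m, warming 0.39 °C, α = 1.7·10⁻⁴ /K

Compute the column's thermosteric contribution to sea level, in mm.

Δh = 470 mm

0–160 m: 3.5×10⁻⁴ × 0.78 × 160 = 0.04368 m
160–460 m: 300 × 1.3 × 3×10⁻⁴ = 0.11700 m
0.81 × 620 × 2×10⁻⁴ = 0.10044 m
2.2×10⁻⁴ × 0.79 × 820 = 0.142516 m
1900–2900 m: 1.7×10⁻⁴ × 1000 × 0.39 = 0.06630 m
Δh = 0.04368 + 0.11700 + 0.10044 + 0.142516 + 0.06630 = 0.469936 m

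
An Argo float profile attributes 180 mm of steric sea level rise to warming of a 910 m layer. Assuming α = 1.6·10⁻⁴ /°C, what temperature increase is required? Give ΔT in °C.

ΔT = Δh/(αH) = 0.18 / (1.6×10⁻⁴ × 910) ≈ 1.236 °C

about 1.24 °C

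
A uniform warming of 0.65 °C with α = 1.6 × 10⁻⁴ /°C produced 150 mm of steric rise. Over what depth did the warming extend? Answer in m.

H ≈ 1440 m

H = Δh/(αΔT) = 0.15 / (1.6×10⁻⁴ × 0.65) ≈ 1442 m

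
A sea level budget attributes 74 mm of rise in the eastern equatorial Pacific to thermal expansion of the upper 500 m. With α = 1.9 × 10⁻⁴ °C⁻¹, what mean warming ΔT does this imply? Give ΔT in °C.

ΔT = Δh/(αH) = 0.074 / (1.9×10⁻⁴ × 500) ≈ 0.7789 °C

ΔT ≈ 0.779 °C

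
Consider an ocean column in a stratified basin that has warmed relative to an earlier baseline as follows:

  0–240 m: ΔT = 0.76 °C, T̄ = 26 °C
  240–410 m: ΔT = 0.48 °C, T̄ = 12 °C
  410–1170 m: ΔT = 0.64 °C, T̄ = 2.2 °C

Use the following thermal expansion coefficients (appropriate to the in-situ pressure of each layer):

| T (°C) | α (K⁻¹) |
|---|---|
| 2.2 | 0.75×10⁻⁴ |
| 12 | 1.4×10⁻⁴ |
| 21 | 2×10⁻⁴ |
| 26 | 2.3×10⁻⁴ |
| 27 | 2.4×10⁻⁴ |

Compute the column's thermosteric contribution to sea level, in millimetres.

Layer 1 at 26 °C → α = 2.3×10⁻⁴ K⁻¹
Layer 2 at 12 °C → α = 1.4×10⁻⁴ K⁻¹
Layer 3 at 2.2 °C → α = 0.75×10⁻⁴ K⁻¹
2.3×10⁻⁴ × 0.76 × 240 = 0.041952 m
240–410 m: 1.4×10⁻⁴ × 0.48 × 170 = 0.011424 m
760 × 0.64 × 0.75×10⁻⁴ = 0.03648 m
Δh = 0.041952 + 0.011424 + 0.03648 = 0.089856 m ≈ 89.9 mm

about 89.9 mm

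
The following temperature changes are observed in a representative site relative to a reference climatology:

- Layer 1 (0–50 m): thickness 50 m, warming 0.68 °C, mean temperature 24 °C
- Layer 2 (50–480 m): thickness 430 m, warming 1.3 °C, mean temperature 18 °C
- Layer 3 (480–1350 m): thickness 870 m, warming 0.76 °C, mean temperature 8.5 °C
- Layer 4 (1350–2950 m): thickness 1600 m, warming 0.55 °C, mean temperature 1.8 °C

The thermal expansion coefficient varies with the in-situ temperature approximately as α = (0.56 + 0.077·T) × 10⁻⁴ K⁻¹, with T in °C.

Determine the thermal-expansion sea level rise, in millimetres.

Layer 1: α = (0.56 + 0.077×24)×10⁻⁴ = 2.408×10⁻⁴ K⁻¹
Layer 2: α = (0.56 + 0.077×18)×10⁻⁴ = 1.946×10⁻⁴ K⁻¹
Layer 3: α = (0.56 + 0.077×8.5)×10⁻⁴ = 1.2145×10⁻⁴ K⁻¹
Layer 4: α = (0.56 + 0.077×1.8)×10⁻⁴ = 0.6986×10⁻⁴ K⁻¹
0–50 m: 50 × 2.408×10⁻⁴ × 0.68 = 0.0081872 m
1.946×10⁻⁴ × 430 × 1.3 = 0.1087814 m
480–1350 m: 870 × 1.2145×10⁻⁴ × 0.76 = 0.08030274 m
1350–2950 m: 0.6986×10⁻⁴ × 1600 × 0.55 = 0.0614768 m
Δh = 0.0081872 + 0.1087814 + 0.08030274 + 0.0614768 = 0.25874814 m

259 mm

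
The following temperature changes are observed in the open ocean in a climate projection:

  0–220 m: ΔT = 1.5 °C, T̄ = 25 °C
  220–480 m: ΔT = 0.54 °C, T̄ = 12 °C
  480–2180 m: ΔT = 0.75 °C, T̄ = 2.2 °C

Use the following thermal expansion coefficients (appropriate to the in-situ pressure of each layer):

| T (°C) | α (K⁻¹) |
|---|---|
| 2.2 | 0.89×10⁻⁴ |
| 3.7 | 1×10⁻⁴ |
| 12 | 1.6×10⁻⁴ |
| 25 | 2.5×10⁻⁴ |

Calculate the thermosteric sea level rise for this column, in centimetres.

Δh ≈ 22 cm

Layer 1 at 25 °C → α = 2.5×10⁻⁴ K⁻¹
Layer 2 at 12 °C → α = 1.6×10⁻⁴ K⁻¹
Layer 3 at 2.2 °C → α = 0.89×10⁻⁴ K⁻¹
0–220 m: 2.5×10⁻⁴ × 220 × 1.5 = 0.08250 m
0.54 × 260 × 1.6×10⁻⁴ = 0.022464 m
0.89×10⁻⁴ × 0.75 × 1700 = 0.113475 m
Δh = 0.08250 + 0.022464 + 0.113475 = 0.218439 m ≈ 22 cm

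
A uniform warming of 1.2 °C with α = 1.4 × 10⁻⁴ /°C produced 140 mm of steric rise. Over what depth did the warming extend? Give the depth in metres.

H ≈ 833 m

H = Δh/(αΔT) = 0.14 / (1.4×10⁻⁴ × 1.2) ≈ 833.3 m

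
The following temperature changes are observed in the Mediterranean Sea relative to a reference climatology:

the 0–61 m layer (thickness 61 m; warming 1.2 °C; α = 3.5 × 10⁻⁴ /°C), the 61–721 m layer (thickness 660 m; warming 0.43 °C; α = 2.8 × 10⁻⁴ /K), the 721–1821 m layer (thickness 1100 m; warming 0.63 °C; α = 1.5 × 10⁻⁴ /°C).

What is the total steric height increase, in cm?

Δh ≈ 20.9 cm

61 × 1.2 × 3.5×10⁻⁴ = 0.02562 m
Layer 2: 2.8×10⁻⁴ × 660 × 0.43 = 0.079464 m
1100 × 1.5×10⁻⁴ × 0.63 = 0.10395 m
Δh = 0.02562 + 0.079464 + 0.10395 = 0.209034 m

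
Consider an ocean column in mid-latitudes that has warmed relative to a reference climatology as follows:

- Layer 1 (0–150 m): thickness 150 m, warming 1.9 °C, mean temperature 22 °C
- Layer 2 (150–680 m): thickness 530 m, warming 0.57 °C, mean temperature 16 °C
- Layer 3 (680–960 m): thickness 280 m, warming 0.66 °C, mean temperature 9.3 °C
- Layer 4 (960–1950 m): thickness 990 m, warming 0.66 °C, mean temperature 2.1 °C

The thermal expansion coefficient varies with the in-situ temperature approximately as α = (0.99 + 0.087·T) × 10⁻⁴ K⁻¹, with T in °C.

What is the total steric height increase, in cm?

Layer 1: α = (0.99 + 0.087×22)×10⁻⁴ = 2.904×10⁻⁴ K⁻¹
Layer 2: α = (0.99 + 0.087×16)×10⁻⁴ = 2.382×10⁻⁴ K⁻¹
Layer 3: α = (0.99 + 0.087×9.3)×10⁻⁴ = 1.7991×10⁻⁴ K⁻¹
Layer 4: α = (0.99 + 0.087×2.1)×10⁻⁴ = 1.1727×10⁻⁴ K⁻¹
Layer 1: 2.904×10⁻⁴ × 150 × 1.9 = 0.082764 m
150–680 m: 530 × 0.57 × 2.382×10⁻⁴ = 0.07196022 m
0.66 × 280 × 1.7991×10⁻⁴ = 0.033247368 m
Layer 4: 1.1727×10⁻⁴ × 0.66 × 990 = 0.076624218 m
Δh = 0.082764 + 0.07196022 + 0.033247368 + 0.076624218 = 0.264595806 m ≈ 26.5 cm

Δh ≈ 26.5 cm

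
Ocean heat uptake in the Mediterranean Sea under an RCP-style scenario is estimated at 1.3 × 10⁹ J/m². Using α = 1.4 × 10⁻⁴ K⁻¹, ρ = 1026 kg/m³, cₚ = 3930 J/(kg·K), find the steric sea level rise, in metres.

0.0451 m

Δh = αQ/(ρcₚ) = 1.4×10⁻⁴ × 1.3×10⁹ / (1026 × 3930) ≈ 0.045137 m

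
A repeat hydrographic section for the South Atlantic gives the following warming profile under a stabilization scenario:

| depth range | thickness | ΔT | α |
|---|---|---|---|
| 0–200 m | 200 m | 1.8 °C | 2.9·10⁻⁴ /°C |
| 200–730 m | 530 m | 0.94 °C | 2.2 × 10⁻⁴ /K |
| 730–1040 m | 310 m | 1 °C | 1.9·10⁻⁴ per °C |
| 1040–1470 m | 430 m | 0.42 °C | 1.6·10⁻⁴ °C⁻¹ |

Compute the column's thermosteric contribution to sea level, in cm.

Δh = 30.2 cm

200 × 1.8 × 2.9×10⁻⁴ = 0.10440 m
0.94 × 530 × 2.2×10⁻⁴ = 0.109604 m
Layer 3: 1 × 1.9×10⁻⁴ × 310 = 0.05890 m
0.42 × 1.6×10⁻⁴ × 430 = 0.028896 m
Δh = 0.10440 + 0.109604 + 0.05890 + 0.028896 = 0.30180 m ≈ 30.2 cm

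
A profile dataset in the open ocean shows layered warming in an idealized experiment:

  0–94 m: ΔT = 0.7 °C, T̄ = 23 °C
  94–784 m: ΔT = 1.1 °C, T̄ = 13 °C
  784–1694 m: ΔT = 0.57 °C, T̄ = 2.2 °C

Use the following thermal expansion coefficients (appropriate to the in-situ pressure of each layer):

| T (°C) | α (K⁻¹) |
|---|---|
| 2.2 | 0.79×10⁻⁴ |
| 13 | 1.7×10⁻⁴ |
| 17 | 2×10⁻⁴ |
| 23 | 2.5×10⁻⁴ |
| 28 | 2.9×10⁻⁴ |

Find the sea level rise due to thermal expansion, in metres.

Layer 1 at 23 °C → α = 2.5×10⁻⁴ K⁻¹
Layer 2 at 13 °C → α = 1.7×10⁻⁴ K⁻¹
Layer 3 at 2.2 °C → α = 0.79×10⁻⁴ K⁻¹
Layer 1: 2.5×10⁻⁴ × 0.7 × 94 = 0.01645 m
94–784 m: 1.7×10⁻⁴ × 690 × 1.1 = 0.12903 m
Layer 3: 0.79×10⁻⁴ × 0.57 × 910 = 0.0409773 m
Δh = 0.01645 + 0.12903 + 0.0409773 = 0.1864573 m

0.19 m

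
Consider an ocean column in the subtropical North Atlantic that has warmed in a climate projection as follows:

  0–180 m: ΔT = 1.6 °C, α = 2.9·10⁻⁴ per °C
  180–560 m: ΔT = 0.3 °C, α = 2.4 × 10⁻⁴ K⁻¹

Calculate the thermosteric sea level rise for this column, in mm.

180 × 1.6 × 2.9×10⁻⁴ = 0.08352 m
Layer 2: 0.3 × 380 × 2.4×10⁻⁴ = 0.02736 m
Δh = 0.08352 + 0.02736 = 0.11088 m ≈ 111 mm

111 mm of thermosteric rise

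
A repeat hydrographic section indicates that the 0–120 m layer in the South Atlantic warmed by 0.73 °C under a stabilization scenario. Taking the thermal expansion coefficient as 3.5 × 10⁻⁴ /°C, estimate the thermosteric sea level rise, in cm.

Δh = αΔT·H = 3.5×10⁻⁴ × 0.73 × 120 = 0.03066 m

3.07 cm of thermosteric rise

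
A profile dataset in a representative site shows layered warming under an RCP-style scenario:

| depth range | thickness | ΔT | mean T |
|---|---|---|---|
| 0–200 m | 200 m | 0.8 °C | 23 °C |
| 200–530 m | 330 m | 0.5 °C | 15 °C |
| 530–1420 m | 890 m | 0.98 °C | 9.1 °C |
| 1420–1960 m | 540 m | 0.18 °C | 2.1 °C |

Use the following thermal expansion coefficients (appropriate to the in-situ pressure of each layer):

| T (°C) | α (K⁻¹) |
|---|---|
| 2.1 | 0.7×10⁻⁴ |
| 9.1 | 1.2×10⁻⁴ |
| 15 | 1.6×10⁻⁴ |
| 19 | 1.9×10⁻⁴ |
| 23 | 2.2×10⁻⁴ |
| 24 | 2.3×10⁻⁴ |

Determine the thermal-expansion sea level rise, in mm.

Layer 1 at 23 °C → α = 2.2×10⁻⁴ K⁻¹
Layer 2 at 15 °C → α = 1.6×10⁻⁴ K⁻¹
Layer 3 at 9.1 °C → α = 1.2×10⁻⁴ K⁻¹
Layer 4 at 2.1 °C → α = 0.7×10⁻⁴ K⁻¹
0–200 m: 200 × 2.2×10⁻⁴ × 0.8 = 0.03520 m
Layer 2: 0.5 × 1.6×10⁻⁴ × 330 = 0.02640 m
0.98 × 890 × 1.2×10⁻⁴ = 0.104664 m
1420–1960 m: 540 × 0.18 × 0.7×10⁻⁴ = 0.006804 m
Δh = 0.03520 + 0.02640 + 0.104664 + 0.006804 = 0.173068 m ≈ 170 mm

170 mm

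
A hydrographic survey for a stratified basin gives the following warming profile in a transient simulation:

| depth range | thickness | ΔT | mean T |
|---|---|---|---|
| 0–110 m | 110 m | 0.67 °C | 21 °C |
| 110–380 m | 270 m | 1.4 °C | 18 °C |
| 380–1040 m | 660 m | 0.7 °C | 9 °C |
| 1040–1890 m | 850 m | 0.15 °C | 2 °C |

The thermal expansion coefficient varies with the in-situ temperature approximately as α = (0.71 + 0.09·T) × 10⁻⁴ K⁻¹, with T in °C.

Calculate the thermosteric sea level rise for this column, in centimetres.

Layer 1: α = (0.71 + 0.09×21)×10⁻⁴ = 2.6×10⁻⁴ K⁻¹
Layer 2: α = (0.71 + 0.09×18)×10⁻⁴ = 2.33×10⁻⁴ K⁻¹
Layer 3: α = (0.71 + 0.09×9)×10⁻⁴ = 1.52×10⁻⁴ K⁻¹
Layer 4: α = (0.71 + 0.09×2)×10⁻⁴ = 0.89×10⁻⁴ K⁻¹
0.67 × 110 × 2.6×10⁻⁴ = 0.019162 m
110–380 m: 2.33×10⁻⁴ × 270 × 1.4 = 0.088074 m
Layer 3: 0.7 × 1.52×10⁻⁴ × 660 = 0.070224 m
0.89×10⁻⁴ × 850 × 0.15 = 0.0113475 m
Δh = 0.019162 + 0.088074 + 0.070224 + 0.0113475 = 0.1888075 m ≈ 19 cm

19 cm of thermosteric rise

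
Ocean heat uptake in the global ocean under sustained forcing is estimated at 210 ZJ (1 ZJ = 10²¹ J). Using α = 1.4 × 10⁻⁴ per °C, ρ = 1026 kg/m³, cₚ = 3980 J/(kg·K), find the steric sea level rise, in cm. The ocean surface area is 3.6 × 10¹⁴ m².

Δh = 2.00 cm

Per unit area: Q = 210×10²¹ / (3.6×10¹⁴) ≈ 5.833×10⁸ J/m²
Δh = αQ/(ρcₚ) = 1.4×10⁻⁴ × 5.833×10⁸ / (1026 × 3980) ≈ 0.019998 m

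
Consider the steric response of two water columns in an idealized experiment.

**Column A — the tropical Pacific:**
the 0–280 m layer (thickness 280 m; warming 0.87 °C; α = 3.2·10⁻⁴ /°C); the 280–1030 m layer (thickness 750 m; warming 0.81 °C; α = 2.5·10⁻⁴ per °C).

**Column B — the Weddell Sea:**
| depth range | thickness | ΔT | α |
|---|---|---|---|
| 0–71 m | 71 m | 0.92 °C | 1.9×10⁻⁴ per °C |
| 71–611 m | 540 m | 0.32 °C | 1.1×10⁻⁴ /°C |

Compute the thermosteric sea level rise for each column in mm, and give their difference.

A Layer 1: 0.87 × 280 × 3.2×10⁻⁴ = 0.077952 m
A 750 × 2.5×10⁻⁴ × 0.81 = 0.151875 m
A total: 0.229827 m
B Layer 1: 71 × 0.92 × 1.9×10⁻⁴ = 0.0124108 m
B Layer 2: 0.32 × 1.1×10⁻⁴ × 540 = 0.019008 m
B total: 0.0314188 m
Difference: 0.229827 − 0.0314188 = 0.1984082 m

Δh_A ≈ 230 mm, Δh_B ≈ 31.4 mm; difference ≈ 198 mm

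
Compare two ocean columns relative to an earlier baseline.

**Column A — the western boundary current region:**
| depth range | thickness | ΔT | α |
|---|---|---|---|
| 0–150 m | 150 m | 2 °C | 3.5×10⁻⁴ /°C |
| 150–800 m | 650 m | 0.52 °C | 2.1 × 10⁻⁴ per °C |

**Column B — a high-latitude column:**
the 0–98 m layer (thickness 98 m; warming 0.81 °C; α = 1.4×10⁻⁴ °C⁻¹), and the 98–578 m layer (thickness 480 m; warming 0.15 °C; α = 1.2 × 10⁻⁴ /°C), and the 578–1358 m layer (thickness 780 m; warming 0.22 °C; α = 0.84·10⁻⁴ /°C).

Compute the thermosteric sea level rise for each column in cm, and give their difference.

A: 18 cm; B: 3.4 cm; difference 14 cm

A 2 × 150 × 3.5×10⁻⁴ = 0.10500 m
A 2.1×10⁻⁴ × 650 × 0.52 = 0.07098 m
A total: 0.17598 m
B 1.4×10⁻⁴ × 0.81 × 98 = 0.0111132 m
B Layer 2: 0.15 × 1.2×10⁻⁴ × 480 = 0.00864 m
B Layer 3: 0.22 × 0.84×10⁻⁴ × 780 = 0.0144144 m
B total: 0.0341676 m
Difference: 0.17598 − 0.0341676 = 0.1418124 m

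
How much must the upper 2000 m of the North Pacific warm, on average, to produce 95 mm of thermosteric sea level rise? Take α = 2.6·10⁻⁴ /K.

ΔT = Δh/(αH) = 0.095 / (2.6×10⁻⁴ × 2000) ≈ 0.1827 K

about 0.18 K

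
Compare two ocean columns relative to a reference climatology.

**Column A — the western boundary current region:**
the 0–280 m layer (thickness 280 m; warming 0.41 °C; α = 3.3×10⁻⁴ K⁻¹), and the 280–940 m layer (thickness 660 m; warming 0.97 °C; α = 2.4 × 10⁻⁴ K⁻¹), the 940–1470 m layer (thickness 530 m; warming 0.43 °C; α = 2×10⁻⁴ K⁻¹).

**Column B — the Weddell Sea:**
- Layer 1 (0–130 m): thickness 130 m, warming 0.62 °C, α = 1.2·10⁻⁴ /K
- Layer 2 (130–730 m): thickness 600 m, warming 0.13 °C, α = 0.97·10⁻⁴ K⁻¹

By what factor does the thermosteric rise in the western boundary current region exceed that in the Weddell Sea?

A Layer 1: 0.41 × 280 × 3.3×10⁻⁴ = 0.037884 m
A 2.4×10⁻⁴ × 660 × 0.97 = 0.153648 m
A 940–1470 m: 530 × 0.43 × 2×10⁻⁴ = 0.04558 m
A total: 0.237112 m
B 0–130 m: 1.2×10⁻⁴ × 130 × 0.62 = 0.009672 m
B 600 × 0.97×10⁻⁴ × 0.13 = 0.007566 m
B total: 0.017238 m
Ratio: 0.237112 / 0.017238 ≈ 13.76

14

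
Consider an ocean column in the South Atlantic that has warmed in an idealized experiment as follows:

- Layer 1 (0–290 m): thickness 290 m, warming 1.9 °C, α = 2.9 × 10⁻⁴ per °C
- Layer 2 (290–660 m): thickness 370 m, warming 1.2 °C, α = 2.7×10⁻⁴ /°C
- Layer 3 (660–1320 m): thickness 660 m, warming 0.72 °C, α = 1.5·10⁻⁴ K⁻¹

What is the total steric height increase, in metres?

Δh = 0.35 m

290 × 2.9×10⁻⁴ × 1.9 = 0.15979 m
1.2 × 2.7×10⁻⁴ × 370 = 0.11988 m
Layer 3: 0.72 × 660 × 1.5×10⁻⁴ = 0.07128 m
Δh = 0.15979 + 0.11988 + 0.07128 = 0.35095 m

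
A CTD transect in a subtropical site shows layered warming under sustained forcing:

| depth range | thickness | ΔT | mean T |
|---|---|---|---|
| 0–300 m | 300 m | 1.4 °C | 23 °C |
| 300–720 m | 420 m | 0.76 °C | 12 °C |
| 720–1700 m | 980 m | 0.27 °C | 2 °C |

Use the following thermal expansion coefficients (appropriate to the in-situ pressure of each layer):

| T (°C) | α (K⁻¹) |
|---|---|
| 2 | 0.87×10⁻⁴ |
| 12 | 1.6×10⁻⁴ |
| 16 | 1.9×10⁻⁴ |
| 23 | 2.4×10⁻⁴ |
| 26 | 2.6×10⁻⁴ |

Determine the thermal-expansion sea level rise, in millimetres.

Layer 1 at 23 °C → α = 2.4×10⁻⁴ K⁻¹
Layer 2 at 12 °C → α = 1.6×10⁻⁴ K⁻¹
Layer 3 at 2 °C → α = 0.87×10⁻⁴ K⁻¹
Layer 1: 2.4×10⁻⁴ × 1.4 × 300 = 0.10080 m
0.76 × 1.6×10⁻⁴ × 420 = 0.051072 m
Layer 3: 0.87×10⁻⁴ × 0.27 × 980 = 0.0230202 m
Δh = 0.10080 + 0.051072 + 0.0230202 = 0.1748922 m

170 mm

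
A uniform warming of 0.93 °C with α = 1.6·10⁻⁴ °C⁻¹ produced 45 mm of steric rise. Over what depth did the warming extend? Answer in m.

H = Δh/(αΔT) = 0.045 / (1.6×10⁻⁴ × 0.93) ≈ 302.4 m

about 300 m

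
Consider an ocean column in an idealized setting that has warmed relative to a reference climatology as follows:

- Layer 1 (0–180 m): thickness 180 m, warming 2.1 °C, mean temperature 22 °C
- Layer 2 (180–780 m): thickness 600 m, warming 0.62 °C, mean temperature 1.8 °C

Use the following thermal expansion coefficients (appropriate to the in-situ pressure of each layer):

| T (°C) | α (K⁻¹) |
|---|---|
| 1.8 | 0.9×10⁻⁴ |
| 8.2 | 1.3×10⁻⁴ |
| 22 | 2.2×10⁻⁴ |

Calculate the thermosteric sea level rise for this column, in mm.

120 mm

Layer 1 at 22 °C → α = 2.2×10⁻⁴ K⁻¹
Layer 2 at 1.8 °C → α = 0.9×10⁻⁴ K⁻¹
Layer 1: 180 × 2.2×10⁻⁴ × 2.1 = 0.08316 m
600 × 0.9×10⁻⁴ × 0.62 = 0.03348 m
Δh = 0.08316 + 0.03348 = 0.11664 m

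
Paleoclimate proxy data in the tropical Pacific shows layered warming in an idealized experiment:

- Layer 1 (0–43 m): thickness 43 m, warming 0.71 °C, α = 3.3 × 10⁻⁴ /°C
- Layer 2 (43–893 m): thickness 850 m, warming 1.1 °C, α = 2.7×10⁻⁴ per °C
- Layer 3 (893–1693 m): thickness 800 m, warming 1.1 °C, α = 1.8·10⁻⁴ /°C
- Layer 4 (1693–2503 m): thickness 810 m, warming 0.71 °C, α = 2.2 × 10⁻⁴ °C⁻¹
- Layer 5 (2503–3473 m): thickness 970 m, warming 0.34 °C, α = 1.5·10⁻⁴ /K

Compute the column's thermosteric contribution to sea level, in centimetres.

60 cm of thermosteric rise

3.3×10⁻⁴ × 43 × 0.71 = 0.0100749 m
Layer 2: 2.7×10⁻⁴ × 850 × 1.1 = 0.25245 m
893–1693 m: 800 × 1.8×10⁻⁴ × 1.1 = 0.15840 m
1693–2503 m: 0.71 × 810 × 2.2×10⁻⁴ = 0.126522 m
2503–3473 m: 0.34 × 970 × 1.5×10⁻⁴ = 0.04947 m
Δh = 0.0100749 + 0.25245 + 0.15840 + 0.126522 + 0.04947 = 0.5969169 m ≈ 60 cm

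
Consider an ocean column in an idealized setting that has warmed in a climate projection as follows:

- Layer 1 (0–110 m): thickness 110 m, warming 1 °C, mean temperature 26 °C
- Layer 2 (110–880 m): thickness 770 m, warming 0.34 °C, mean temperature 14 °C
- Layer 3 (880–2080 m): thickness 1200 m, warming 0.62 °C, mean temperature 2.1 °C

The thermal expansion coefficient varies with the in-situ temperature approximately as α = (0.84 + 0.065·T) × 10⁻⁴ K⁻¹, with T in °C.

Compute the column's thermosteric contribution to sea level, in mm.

Δh ≈ 146 mm

Layer 1: α = (0.84 + 0.065×26)×10⁻⁴ = 2.53×10⁻⁴ K⁻¹
Layer 2: α = (0.84 + 0.065×14)×10⁻⁴ = 1.75×10⁻⁴ K⁻¹
Layer 3: α = (0.84 + 0.065×2.1)×10⁻⁴ = 0.9765×10⁻⁴ K⁻¹
1 × 2.53×10⁻⁴ × 110 = 0.02783 m
110–880 m: 0.34 × 1.75×10⁻⁴ × 770 = 0.045815 m
880–2080 m: 0.9765×10⁻⁴ × 1200 × 0.62 = 0.0726516 m
Δh = 0.02783 + 0.045815 + 0.0726516 = 0.1462966 m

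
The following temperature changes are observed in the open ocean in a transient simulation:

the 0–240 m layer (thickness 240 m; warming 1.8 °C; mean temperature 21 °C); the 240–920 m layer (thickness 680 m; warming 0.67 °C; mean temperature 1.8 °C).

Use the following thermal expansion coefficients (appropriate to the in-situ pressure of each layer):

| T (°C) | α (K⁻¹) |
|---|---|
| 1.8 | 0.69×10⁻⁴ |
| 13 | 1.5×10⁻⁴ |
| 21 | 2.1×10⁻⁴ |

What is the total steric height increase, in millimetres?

Layer 1 at 21 °C → α = 2.1×10⁻⁴ K⁻¹
Layer 2 at 1.8 °C → α = 0.69×10⁻⁴ K⁻¹
0–240 m: 240 × 1.8 × 2.1×10⁻⁴ = 0.09072 m
240–920 m: 0.69×10⁻⁴ × 0.67 × 680 = 0.0314364 m
Δh = 0.09072 + 0.0314364 = 0.1221564 m

about 120 mm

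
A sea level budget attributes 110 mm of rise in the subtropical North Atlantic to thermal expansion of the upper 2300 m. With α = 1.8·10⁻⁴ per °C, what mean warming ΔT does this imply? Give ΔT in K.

ΔT = Δh/(αH) = 0.11 / (1.8×10⁻⁴ × 2300) ≈ 0.2657 K

0.266 K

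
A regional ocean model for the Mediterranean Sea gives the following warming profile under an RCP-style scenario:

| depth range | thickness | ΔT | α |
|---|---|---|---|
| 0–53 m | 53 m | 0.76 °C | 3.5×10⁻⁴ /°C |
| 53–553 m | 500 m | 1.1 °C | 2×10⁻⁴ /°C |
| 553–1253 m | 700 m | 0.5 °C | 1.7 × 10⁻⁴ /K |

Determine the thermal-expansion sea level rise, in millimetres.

0–53 m: 0.76 × 3.5×10⁻⁴ × 53 = 0.014098 m
Layer 2: 500 × 1.1 × 2×10⁻⁴ = 0.11000 m
553–1253 m: 1.7×10⁻⁴ × 0.5 × 700 = 0.05950 m
Δh = 0.014098 + 0.11000 + 0.05950 = 0.183598 m

Δh = 180 mm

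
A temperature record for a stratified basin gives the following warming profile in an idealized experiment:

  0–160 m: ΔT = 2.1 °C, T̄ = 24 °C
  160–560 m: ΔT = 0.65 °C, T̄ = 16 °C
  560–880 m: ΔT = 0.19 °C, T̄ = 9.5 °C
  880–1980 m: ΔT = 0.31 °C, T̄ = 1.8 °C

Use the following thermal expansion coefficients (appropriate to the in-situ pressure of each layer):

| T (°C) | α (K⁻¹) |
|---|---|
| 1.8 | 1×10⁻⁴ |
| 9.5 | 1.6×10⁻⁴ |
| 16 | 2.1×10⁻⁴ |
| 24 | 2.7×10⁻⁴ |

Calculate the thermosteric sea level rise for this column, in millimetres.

Δh = 189 mm

Layer 1 at 24 °C → α = 2.7×10⁻⁴ K⁻¹
Layer 2 at 16 °C → α = 2.1×10⁻⁴ K⁻¹
Layer 3 at 9.5 °C → α = 1.6×10⁻⁴ K⁻¹
Layer 4 at 1.8 °C → α = 1×10⁻⁴ K⁻¹
160 × 2.7×10⁻⁴ × 2.1 = 0.09072 m
0.65 × 400 × 2.1×10⁻⁴ = 0.05460 m
560–880 m: 1.6×10⁻⁴ × 0.19 × 320 = 0.009728 m
Layer 4: 1×10⁻⁴ × 1100 × 0.31 = 0.03410 m
Δh = 0.09072 + 0.05460 + 0.009728 + 0.03410 = 0.189148 m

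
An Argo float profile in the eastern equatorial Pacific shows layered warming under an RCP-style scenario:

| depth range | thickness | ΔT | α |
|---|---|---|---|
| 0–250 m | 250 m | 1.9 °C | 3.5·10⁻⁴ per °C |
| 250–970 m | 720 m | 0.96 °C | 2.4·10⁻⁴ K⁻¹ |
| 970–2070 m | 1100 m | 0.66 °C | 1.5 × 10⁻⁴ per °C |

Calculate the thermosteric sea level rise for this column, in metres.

1.9 × 250 × 3.5×10⁻⁴ = 0.16625 m
250–970 m: 0.96 × 2.4×10⁻⁴ × 720 = 0.165888 m
1.5×10⁻⁴ × 1100 × 0.66 = 0.10890 m
Δh = 0.16625 + 0.165888 + 0.10890 = 0.441038 m ≈ 0.44 m

0.44 m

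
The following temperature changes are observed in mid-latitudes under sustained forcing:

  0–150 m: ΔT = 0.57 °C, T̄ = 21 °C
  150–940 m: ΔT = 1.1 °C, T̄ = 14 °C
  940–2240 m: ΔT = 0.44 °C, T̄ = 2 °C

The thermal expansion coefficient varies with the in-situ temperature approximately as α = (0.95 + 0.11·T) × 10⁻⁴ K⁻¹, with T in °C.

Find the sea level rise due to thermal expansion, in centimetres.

31.1 cm of thermosteric rise

Layer 1: α = (0.95 + 0.11×21)×10⁻⁴ = 3.26×10⁻⁴ K⁻¹
Layer 2: α = (0.95 + 0.11×14)×10⁻⁴ = 2.49×10⁻⁴ K⁻¹
Layer 3: α = (0.95 + 0.11×2)×10⁻⁴ = 1.17×10⁻⁴ K⁻¹
0.57 × 3.26×10⁻⁴ × 150 = 0.027873 m
Layer 2: 1.1 × 2.49×10⁻⁴ × 790 = 0.216381 m
0.44 × 1.17×10⁻⁴ × 1300 = 0.066924 m
Δh = 0.027873 + 0.216381 + 0.066924 = 0.311178 m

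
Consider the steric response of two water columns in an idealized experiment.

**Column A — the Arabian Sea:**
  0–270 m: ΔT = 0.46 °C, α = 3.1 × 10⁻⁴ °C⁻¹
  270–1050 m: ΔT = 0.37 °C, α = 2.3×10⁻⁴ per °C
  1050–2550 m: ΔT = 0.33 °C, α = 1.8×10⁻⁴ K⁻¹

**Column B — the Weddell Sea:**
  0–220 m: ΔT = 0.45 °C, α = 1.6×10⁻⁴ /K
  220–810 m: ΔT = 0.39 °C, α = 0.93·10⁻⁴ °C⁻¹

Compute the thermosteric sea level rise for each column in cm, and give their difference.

A 3.1×10⁻⁴ × 0.46 × 270 = 0.038502 m
A Layer 2: 0.37 × 2.3×10⁻⁴ × 780 = 0.066378 m
A Layer 3: 1500 × 0.33 × 1.8×10⁻⁴ = 0.08910 m
A total: 0.19398 m
B Layer 1: 1.6×10⁻⁴ × 0.45 × 220 = 0.01584 m
B 0.39 × 590 × 0.93×10⁻⁴ = 0.0213993 m
B total: 0.0372393 m
Difference: 0.19398 − 0.0372393 = 0.1567407 m

Δh_A ≈ 19 cm, Δh_B ≈ 3.7 cm; difference ≈ 16 cm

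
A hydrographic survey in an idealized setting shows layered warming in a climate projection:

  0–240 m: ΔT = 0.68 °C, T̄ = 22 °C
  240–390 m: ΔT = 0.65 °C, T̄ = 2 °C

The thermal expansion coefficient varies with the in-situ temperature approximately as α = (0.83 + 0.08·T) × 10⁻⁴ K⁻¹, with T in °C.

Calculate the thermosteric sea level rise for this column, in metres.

about 0.0519 m

Layer 1: α = (0.83 + 0.08×22)×10⁻⁴ = 2.59×10⁻⁴ K⁻¹
Layer 2: α = (0.83 + 0.08×2)×10⁻⁴ = 0.99×10⁻⁴ K⁻¹
0–240 m: 2.59×10⁻⁴ × 0.68 × 240 = 0.0422688 m
240–390 m: 0.99×10⁻⁴ × 0.65 × 150 = 0.0096525 m
Δh = 0.0422688 + 0.0096525 = 0.0519213 m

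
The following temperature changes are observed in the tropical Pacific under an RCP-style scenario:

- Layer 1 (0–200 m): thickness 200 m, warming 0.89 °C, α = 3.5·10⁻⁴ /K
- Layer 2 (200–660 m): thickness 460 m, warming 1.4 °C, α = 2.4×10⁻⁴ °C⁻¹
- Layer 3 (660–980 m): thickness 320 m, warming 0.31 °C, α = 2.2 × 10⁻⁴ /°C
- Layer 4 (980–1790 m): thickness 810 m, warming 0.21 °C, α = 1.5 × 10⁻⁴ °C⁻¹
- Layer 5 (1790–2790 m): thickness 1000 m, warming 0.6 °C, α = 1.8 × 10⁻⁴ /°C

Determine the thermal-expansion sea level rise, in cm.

Δh ≈ 37.2 cm

0.89 × 3.5×10⁻⁴ × 200 = 0.06230 m
1.4 × 460 × 2.4×10⁻⁴ = 0.15456 m
320 × 2.2×10⁻⁴ × 0.31 = 0.021824 m
Layer 4: 0.21 × 1.5×10⁻⁴ × 810 = 0.025515 m
1790–2790 m: 1.8×10⁻⁴ × 1000 × 0.6 = 0.10800 m
Δh = 0.06230 + 0.15456 + 0.021824 + 0.025515 + 0.10800 = 0.372199 m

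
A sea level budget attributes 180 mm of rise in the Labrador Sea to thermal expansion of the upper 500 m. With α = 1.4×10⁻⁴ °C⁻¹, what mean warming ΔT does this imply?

ΔT = Δh/(αH) = 0.18 / (1.4×10⁻⁴ × 500) ≈ 2.571 °C

about 2.57 °C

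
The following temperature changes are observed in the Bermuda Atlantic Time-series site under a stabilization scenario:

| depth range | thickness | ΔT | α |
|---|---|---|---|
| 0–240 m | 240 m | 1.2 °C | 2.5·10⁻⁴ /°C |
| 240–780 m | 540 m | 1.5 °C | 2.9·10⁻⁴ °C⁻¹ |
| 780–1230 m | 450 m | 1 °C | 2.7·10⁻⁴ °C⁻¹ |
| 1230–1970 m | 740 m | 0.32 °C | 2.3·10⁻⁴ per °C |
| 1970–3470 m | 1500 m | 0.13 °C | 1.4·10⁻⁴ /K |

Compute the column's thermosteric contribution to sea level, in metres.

1.2 × 2.5×10⁻⁴ × 240 = 0.07200 m
Layer 2: 540 × 2.9×10⁻⁴ × 1.5 = 0.23490 m
780–1230 m: 1 × 2.7×10⁻⁴ × 450 = 0.12150 m
1230–1970 m: 740 × 0.32 × 2.3×10⁻⁴ = 0.054464 m
1.4×10⁻⁴ × 0.13 × 1500 = 0.02730 m
Δh = 0.07200 + 0.23490 + 0.12150 + 0.054464 + 0.02730 = 0.510164 m ≈ 0.51 m

0.51 m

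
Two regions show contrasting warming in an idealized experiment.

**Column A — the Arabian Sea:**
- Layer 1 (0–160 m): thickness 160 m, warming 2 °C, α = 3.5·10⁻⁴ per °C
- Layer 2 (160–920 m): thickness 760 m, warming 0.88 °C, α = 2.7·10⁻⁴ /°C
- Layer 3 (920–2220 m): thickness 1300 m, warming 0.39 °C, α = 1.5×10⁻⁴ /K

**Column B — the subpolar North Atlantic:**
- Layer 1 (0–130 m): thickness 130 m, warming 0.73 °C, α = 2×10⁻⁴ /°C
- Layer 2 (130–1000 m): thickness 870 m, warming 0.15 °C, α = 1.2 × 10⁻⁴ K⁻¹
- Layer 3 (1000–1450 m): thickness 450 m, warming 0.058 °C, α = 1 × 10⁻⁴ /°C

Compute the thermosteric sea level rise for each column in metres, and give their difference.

A 0–160 m: 3.5×10⁻⁴ × 2 × 160 = 0.11200 m
A 160–920 m: 760 × 0.88 × 2.7×10⁻⁴ = 0.180576 m
A 920–2220 m: 1300 × 1.5×10⁻⁴ × 0.39 = 0.07605 m
A total: 0.368626 m
B 0.73 × 130 × 2×10⁻⁴ = 0.01898 m
B 130–1000 m: 0.15 × 1.2×10⁻⁴ × 870 = 0.01566 m
B 1000–1450 m: 1×10⁻⁴ × 450 × 0.058 = 0.00261 m
B total: 0.03725 m
Difference: 0.368626 − 0.03725 = 0.331376 m

Δh_A ≈ 0.37 m, Δh_B ≈ 0.037 m; difference ≈ 0.33 m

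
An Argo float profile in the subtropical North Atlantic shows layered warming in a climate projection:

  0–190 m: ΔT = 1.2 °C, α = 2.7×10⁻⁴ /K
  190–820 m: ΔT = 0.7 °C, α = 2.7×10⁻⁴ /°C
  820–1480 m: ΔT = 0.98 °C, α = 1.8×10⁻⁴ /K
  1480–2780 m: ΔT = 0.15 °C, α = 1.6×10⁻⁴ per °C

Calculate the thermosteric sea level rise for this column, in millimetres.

about 328 mm

2.7×10⁻⁴ × 1.2 × 190 = 0.06156 m
2.7×10⁻⁴ × 0.7 × 630 = 0.11907 m
Layer 3: 1.8×10⁻⁴ × 0.98 × 660 = 0.116424 m
Layer 4: 0.15 × 1300 × 1.6×10⁻⁴ = 0.03120 m
Δh = 0.06156 + 0.11907 + 0.116424 + 0.03120 = 0.328254 m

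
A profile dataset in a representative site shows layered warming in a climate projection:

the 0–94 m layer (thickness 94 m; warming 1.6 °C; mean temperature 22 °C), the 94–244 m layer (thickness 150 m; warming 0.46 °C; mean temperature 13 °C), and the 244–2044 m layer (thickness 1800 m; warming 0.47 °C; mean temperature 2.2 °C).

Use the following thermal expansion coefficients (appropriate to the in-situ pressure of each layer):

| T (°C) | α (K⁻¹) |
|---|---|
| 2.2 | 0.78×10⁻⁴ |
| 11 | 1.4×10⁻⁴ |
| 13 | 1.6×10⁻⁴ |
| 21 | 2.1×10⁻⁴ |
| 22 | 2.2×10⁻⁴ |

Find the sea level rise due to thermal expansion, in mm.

about 110 mm

Layer 1 at 22 °C → α = 2.2×10⁻⁴ K⁻¹
Layer 2 at 13 °C → α = 1.6×10⁻⁴ K⁻¹
Layer 3 at 2.2 °C → α = 0.78×10⁻⁴ K⁻¹
Layer 1: 2.2×10⁻⁴ × 1.6 × 94 = 0.033088 m
150 × 0.46 × 1.6×10⁻⁴ = 0.01104 m
0.78×10⁻⁴ × 1800 × 0.47 = 0.065988 m
Δh = 0.033088 + 0.01104 + 0.065988 = 0.110116 m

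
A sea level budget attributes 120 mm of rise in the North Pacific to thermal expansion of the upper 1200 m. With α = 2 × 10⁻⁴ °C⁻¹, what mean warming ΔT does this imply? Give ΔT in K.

ΔT = Δh/(αH) = 0.12 / (2×10⁻⁴ × 1200) = 0.5000 K

about 0.500 K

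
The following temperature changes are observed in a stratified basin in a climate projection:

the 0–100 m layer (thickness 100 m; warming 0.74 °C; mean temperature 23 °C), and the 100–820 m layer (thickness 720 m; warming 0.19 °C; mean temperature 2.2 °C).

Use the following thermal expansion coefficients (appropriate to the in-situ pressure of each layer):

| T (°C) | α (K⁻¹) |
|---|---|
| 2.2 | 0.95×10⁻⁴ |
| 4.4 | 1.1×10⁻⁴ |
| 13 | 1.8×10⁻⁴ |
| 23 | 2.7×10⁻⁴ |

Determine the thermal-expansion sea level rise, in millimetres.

Layer 1 at 23 °C → α = 2.7×10⁻⁴ K⁻¹
Layer 2 at 2.2 °C → α = 0.95×10⁻⁴ K⁻¹
2.7×10⁻⁴ × 0.74 × 100 = 0.01998 m
100–820 m: 0.95×10⁻⁴ × 720 × 0.19 = 0.012996 m
Δh = 0.01998 + 0.012996 = 0.032976 m

33.0 mm of thermosteric rise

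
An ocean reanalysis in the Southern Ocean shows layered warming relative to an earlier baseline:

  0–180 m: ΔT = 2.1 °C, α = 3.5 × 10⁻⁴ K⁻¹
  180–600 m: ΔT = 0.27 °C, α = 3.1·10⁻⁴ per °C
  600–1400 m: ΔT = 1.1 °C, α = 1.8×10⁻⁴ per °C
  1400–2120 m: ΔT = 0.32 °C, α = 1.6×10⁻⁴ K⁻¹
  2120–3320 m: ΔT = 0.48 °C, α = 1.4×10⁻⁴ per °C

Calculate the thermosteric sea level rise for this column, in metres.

0–180 m: 3.5×10⁻⁴ × 2.1 × 180 = 0.13230 m
Layer 2: 3.1×10⁻⁴ × 0.27 × 420 = 0.035154 m
1.8×10⁻⁴ × 800 × 1.1 = 0.15840 m
1.6×10⁻⁴ × 0.32 × 720 = 0.036864 m
2120–3320 m: 1.4×10⁻⁴ × 1200 × 0.48 = 0.08064 m
Δh = 0.13230 + 0.035154 + 0.15840 + 0.036864 + 0.08064 = 0.443358 m

about 0.443 m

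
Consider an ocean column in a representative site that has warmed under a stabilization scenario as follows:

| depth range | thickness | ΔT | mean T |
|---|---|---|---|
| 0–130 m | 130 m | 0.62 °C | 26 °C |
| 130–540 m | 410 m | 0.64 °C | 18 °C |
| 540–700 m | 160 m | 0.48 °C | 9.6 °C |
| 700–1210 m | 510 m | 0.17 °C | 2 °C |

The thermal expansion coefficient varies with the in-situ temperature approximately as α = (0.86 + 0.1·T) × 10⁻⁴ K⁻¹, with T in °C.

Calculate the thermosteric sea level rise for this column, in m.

Layer 1: α = (0.86 + 0.1×26)×10⁻⁴ = 3.46×10⁻⁴ K⁻¹
Layer 2: α = (0.86 + 0.1×18)×10⁻⁴ = 2.66×10⁻⁴ K⁻¹
Layer 3: α = (0.86 + 0.1×9.6)×10⁻⁴ = 1.82×10⁻⁴ K⁻¹
Layer 4: α = (0.86 + 0.1×2)×10⁻⁴ = 1.06×10⁻⁴ K⁻¹
Layer 1: 130 × 3.46×10⁻⁴ × 0.62 = 0.0278876 m
Layer 2: 0.64 × 410 × 2.66×10⁻⁴ = 0.0697984 m
540–700 m: 1.82×10⁻⁴ × 160 × 0.48 = 0.0139776 m
700–1210 m: 510 × 0.17 × 1.06×10⁻⁴ = 0.0091902 m
Δh = 0.0278876 + 0.0697984 + 0.0139776 + 0.0091902 = 0.1208538 m

Δh = 0.12 m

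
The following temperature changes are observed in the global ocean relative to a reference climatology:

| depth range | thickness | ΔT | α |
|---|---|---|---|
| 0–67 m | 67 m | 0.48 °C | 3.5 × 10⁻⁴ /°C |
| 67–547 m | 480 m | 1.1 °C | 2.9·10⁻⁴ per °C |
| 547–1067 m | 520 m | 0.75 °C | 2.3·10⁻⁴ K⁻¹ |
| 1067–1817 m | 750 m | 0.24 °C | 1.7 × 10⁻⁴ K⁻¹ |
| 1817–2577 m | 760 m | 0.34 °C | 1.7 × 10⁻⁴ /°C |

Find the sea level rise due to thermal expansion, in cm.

32.9 cm

0–67 m: 0.48 × 3.5×10⁻⁴ × 67 = 0.011256 m
480 × 2.9×10⁻⁴ × 1.1 = 0.15312 m
520 × 0.75 × 2.3×10⁻⁴ = 0.08970 m
Layer 4: 750 × 0.24 × 1.7×10⁻⁴ = 0.03060 m
1.7×10⁻⁴ × 0.34 × 760 = 0.043928 m
Δh = 0.011256 + 0.15312 + 0.08970 + 0.03060 + 0.043928 = 0.328604 m ≈ 32.9 cm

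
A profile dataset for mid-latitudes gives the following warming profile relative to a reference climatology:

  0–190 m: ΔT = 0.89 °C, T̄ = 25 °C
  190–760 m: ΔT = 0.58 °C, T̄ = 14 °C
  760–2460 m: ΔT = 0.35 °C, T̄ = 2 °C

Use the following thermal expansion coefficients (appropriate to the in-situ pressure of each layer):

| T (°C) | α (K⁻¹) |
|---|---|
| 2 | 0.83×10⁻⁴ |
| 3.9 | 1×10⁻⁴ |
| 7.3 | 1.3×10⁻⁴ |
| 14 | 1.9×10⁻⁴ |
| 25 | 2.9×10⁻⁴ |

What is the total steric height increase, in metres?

0.161 m of thermosteric rise

Layer 1 at 25 °C → α = 2.9×10⁻⁴ K⁻¹
Layer 2 at 14 °C → α = 1.9×10⁻⁴ K⁻¹
Layer 3 at 2 °C → α = 0.83×10⁻⁴ K⁻¹
Layer 1: 2.9×10⁻⁴ × 0.89 × 190 = 0.049039 m
190–760 m: 570 × 0.58 × 1.9×10⁻⁴ = 0.062814 m
0.35 × 1700 × 0.83×10⁻⁴ = 0.049385 m
Δh = 0.049039 + 0.062814 + 0.049385 = 0.161238 m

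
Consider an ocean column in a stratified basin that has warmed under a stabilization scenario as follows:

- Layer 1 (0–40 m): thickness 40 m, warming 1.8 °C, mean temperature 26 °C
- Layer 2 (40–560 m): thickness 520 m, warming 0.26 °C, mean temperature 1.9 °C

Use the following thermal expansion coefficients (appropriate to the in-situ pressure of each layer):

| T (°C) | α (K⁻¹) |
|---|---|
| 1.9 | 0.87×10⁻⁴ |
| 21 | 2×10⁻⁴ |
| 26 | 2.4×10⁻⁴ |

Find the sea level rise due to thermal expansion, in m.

Layer 1 at 26 °C → α = 2.4×10⁻⁴ K⁻¹
Layer 2 at 1.9 °C → α = 0.87×10⁻⁴ K⁻¹
Layer 1: 1.8 × 2.4×10⁻⁴ × 40 = 0.01728 m
520 × 0.26 × 0.87×10⁻⁴ = 0.0117624 m
Δh = 0.01728 + 0.0117624 = 0.0290424 m

Δh = 0.0290 m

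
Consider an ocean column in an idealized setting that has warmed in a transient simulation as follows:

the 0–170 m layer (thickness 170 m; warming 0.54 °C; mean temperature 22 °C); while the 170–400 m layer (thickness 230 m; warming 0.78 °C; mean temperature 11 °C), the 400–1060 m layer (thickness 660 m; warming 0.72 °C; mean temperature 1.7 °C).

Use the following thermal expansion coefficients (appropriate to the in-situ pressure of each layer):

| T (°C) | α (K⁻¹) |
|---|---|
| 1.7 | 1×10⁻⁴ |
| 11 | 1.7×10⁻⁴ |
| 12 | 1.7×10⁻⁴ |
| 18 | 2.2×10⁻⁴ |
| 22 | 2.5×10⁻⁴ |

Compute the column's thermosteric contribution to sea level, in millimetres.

Layer 1 at 22 °C → α = 2.5×10⁻⁴ K⁻¹
Layer 2 at 11 °C → α = 1.7×10⁻⁴ K⁻¹
Layer 3 at 1.7 °C → α = 1×10⁻⁴ K⁻¹
0.54 × 2.5×10⁻⁴ × 170 = 0.02295 m
170–400 m: 1.7×10⁻⁴ × 0.78 × 230 = 0.030498 m
0.72 × 1×10⁻⁴ × 660 = 0.04752 m
Δh = 0.02295 + 0.030498 + 0.04752 = 0.100968 m ≈ 101 mm

101 mm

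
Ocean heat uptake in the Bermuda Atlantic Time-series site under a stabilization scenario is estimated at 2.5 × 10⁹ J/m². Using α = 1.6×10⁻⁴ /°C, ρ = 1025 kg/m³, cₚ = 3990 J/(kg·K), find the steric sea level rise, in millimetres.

Δh = αQ/(ρcₚ) = 1.6×10⁻⁴ × 2.5×10⁹ / (1025 × 3990) ≈ 0.097805 m

Δh ≈ 97.8 mm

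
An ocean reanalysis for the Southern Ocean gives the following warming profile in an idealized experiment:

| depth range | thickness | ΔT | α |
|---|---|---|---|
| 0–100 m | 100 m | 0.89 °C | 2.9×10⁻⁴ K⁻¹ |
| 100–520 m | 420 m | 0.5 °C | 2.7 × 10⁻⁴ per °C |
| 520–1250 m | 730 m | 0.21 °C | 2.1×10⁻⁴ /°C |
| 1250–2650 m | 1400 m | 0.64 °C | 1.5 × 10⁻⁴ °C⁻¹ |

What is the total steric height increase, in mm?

Layer 1: 2.9×10⁻⁴ × 100 × 0.89 = 0.02581 m
420 × 2.7×10⁻⁴ × 0.5 = 0.05670 m
Layer 3: 2.1×10⁻⁴ × 730 × 0.21 = 0.032193 m
0.64 × 1400 × 1.5×10⁻⁴ = 0.13440 m
Δh = 0.02581 + 0.05670 + 0.032193 + 0.13440 = 0.249103 m

249 mm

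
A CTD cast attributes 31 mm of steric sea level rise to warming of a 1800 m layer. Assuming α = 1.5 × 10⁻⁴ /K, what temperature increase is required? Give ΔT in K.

ΔT ≈ 0.115 K

ΔT = Δh/(αH) = 0.031 / (1.5×10⁻⁴ × 1800) ≈ 0.1148 K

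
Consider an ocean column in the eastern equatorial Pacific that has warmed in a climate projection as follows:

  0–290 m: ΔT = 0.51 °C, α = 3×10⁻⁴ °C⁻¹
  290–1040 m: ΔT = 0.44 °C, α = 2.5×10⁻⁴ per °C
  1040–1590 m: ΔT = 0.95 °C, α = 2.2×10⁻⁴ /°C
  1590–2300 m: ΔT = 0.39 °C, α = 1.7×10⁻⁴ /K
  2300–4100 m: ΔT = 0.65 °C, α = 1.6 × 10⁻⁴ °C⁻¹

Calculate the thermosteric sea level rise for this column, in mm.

0–290 m: 290 × 3×10⁻⁴ × 0.51 = 0.04437 m
2.5×10⁻⁴ × 750 × 0.44 = 0.08250 m
2.2×10⁻⁴ × 550 × 0.95 = 0.11495 m
710 × 1.7×10⁻⁴ × 0.39 = 0.047073 m
Layer 5: 1.6×10⁻⁴ × 1800 × 0.65 = 0.18720 m
Δh = 0.04437 + 0.08250 + 0.11495 + 0.047073 + 0.18720 = 0.476093 m

476 mm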